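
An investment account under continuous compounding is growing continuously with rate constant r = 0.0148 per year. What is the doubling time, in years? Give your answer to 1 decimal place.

doubling time = ln(2) / |r| = 0.69315 / 0.0148

doubling time ≈ 46.8 years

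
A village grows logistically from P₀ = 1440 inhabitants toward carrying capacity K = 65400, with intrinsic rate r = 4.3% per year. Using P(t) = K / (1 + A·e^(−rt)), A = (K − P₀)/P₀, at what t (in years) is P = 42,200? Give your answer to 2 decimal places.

t ≈ 102.14 years

A = (65400 − 1440)/1440 = 44.41667
42200 = 65400/(1 + 44.41667·e^(−0.043t)) → 1 + 44.41667·e^(−0.043t) = 1.54976
e^(−0.043t) = 0.012377 → t = ln(80.79239)/0.043 = 4.39188/0.043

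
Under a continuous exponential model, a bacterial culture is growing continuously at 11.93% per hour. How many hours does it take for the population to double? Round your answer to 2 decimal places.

doubling time ≈ 5.81 hours

doubling time = ln(2) / |r| = 0.69315 / 0.1193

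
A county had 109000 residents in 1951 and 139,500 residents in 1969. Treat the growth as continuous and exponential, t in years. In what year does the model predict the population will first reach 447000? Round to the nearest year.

r = ln(139500/109000) / 18 = 0.24672/18 ≈ 0.013706 per year
t = ln(447000/109000) / r = 1.41121/0.013706 ≈ 102.96 years after 1951

year 2054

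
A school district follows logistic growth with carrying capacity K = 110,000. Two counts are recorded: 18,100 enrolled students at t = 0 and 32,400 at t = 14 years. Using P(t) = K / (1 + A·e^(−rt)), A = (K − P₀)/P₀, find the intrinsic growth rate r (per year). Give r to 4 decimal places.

A = (110000 − 18100)/18100 = 5.07735
32400 = 110000/(1 + 5.07735·e^(−r·14)) → e^(−14r) = (3.39506 − 1)/5.07735 = 0.471715
r = −ln(0.471715)/14 = 0.75138/14

r ≈ 0.0537 per year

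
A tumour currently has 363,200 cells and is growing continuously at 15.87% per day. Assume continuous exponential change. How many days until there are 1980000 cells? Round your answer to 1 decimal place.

t ≈ 10.7 days

1980000 = 363200 · e^(0.1587·t)
t = ln(1980000/363200) / 0.1587 = ln(5.45154) / 0.1587 = 1.6959 / 0.1587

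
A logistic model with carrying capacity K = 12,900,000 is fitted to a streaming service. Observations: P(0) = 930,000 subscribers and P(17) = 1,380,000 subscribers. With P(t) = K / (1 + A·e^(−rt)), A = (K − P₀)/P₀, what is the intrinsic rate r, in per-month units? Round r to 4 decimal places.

A = (12900000 − 930000)/930000 = 12.87097
1380000 = 12900000/(1 + 12.87097·e^(−r·17)) → e^(−17r) = (9.34783 − 1)/12.87097 = 0.648578
r = −ln(0.648578)/17 = 0.43297/17

r ≈ 0.0255 per month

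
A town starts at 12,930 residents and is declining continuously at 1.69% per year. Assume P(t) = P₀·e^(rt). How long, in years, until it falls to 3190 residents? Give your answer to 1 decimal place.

3190 = 12930 · e^(-0.0169·t)
t = ln(3190/12930) / -0.0169 = ln(0.24671) / -0.0169 = -1.39953 / -0.0169

t ≈ 82.8 years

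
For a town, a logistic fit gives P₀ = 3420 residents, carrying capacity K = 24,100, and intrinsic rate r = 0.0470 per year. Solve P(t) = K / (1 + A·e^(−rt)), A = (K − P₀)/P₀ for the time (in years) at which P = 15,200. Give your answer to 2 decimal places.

A = (24100 − 3420)/3420 = 6.04678
15200 = 24100/(1 + 6.04678·e^(−0.047t)) → 1 + 6.04678·e^(−0.047t) = 1.58553
e^(−0.047t) = 0.096833 → t = ln(10.32709)/0.047 = 2.33477/0.047

t ≈ 49.68 years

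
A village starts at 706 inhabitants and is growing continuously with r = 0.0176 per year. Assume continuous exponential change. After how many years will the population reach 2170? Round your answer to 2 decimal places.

t ≈ 63.80 years

2170 = 706 · e^(0.0176·t)
t = ln(2170/706) / 0.0176 = ln(3.07365) / 0.0176 = 1.12287 / 0.0176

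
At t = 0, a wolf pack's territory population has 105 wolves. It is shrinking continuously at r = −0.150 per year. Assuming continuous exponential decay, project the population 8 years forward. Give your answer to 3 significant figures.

≈ 31.6 wolves

P(8) = 105 · e^(-0.15·8) = 105 · e^(-1.2)
= 105 · 0.30119 ≈ 31.63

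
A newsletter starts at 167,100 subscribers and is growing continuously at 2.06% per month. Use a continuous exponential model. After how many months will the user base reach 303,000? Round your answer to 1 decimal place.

t ≈ 28.9 months

303000 = 167100 · e^(0.0206·t)
t = ln(303000/167100) / 0.0206 = ln(1.81329) / 0.0206 = 0.59514 / 0.0206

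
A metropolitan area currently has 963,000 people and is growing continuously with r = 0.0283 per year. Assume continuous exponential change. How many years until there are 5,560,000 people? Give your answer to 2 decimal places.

5560000 = 963000 · e^(0.0283·t)
t = ln(5560000/963000) / 0.0283 = ln(5.77362) / 0.0283 = 1.7533 / 0.0283

t ≈ 61.95 years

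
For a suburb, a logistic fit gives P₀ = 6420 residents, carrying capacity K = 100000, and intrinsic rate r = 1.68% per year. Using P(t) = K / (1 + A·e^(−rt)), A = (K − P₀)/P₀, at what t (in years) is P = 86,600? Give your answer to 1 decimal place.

t ≈ 270.6 years

A = (100000 − 6420)/6420 = 14.57632
86600 = 100000/(1 + 14.57632·e^(−0.0168t)) → 1 + 14.57632·e^(−0.0168t) = 1.15473
e^(−0.0168t) = 0.010615 → t = ln(94.20221)/0.0168 = 4.54544/0.0168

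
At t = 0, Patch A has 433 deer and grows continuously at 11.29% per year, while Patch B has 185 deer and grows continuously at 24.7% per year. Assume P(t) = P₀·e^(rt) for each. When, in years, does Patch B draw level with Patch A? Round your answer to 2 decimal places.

t ≈ 6.34 years

433·e^(0.1129t) = 185·e^(0.247t)
433/185 = e^((0.247 − 0.1129)t) → ln(2.34054) = 0.1341·t
t = 0.85038 / 0.1341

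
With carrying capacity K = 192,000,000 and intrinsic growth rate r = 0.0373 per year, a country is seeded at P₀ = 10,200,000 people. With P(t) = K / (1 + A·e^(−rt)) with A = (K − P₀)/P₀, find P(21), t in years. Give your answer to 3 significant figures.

≈ 21,000,000 people

A = (192000000 − 10200000)/10200000 = 17.82353
P(21) = 192000000 / (1 + 17.82353·e^(−0.0373·21)) = 192000000 / (1 + 17.82353·0.456896)
= 192000000 / 9.1435 ≈ 20998534.79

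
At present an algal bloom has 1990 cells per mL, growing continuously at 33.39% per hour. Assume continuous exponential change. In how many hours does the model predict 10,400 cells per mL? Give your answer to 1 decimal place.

t ≈ 5.0 hours

10400 = 1990 · e^(0.3339·t)
t = ln(10400/1990) / 0.3339 = ln(5.22613) / 0.3339 = 1.65367 / 0.3339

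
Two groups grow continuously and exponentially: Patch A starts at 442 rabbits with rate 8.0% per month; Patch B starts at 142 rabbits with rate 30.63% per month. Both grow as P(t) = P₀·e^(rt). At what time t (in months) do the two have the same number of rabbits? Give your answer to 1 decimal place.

442·e^(0.08t) = 142·e^(0.3063t)
442/142 = e^((0.3063 − 0.08)t) → ln(3.11268) = 0.2263·t
t = 1.13548 / 0.2263

t ≈ 5.0 months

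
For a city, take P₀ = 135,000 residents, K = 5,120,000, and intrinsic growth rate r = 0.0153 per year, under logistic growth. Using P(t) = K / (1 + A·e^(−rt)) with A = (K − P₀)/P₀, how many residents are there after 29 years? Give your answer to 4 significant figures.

≈ 207,300 residents

A = (5120000 − 135000)/135000 = 36.92593
P(29) = 5120000 / (1 + 36.92593·e^(−0.0153·29)) = 5120000 / (1 + 36.92593·0.641658)
= 5120000 / 24.69381 ≈ 207339.4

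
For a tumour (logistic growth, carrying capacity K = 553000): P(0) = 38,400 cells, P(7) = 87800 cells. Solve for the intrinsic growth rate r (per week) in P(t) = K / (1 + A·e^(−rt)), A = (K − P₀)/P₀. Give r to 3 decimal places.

r ≈ 0.133 per week

A = (553000 − 38400)/38400 = 13.40104
87800 = 553000/(1 + 13.40104·e^(−r·7)) → e^(−7r) = (6.29841 − 1)/13.40104 = 0.395373
r = −ln(0.395373)/7 = 0.92793/7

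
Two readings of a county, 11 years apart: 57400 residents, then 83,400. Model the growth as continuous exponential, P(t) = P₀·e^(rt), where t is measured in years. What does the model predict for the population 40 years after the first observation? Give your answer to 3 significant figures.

r = ln(83400/57400) / 11 ≈ 0.033964 per year
P(40) = 57400 · e^(0.033964·40) = 57400 · 3.89059 ≈ 223319.69

≈ 223,000 residents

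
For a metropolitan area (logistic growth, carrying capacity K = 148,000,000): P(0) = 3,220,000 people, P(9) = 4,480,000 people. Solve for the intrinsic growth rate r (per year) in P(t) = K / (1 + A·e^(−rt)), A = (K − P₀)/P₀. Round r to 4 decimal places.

r ≈ 0.0377 per year

A = (148000000 − 3220000)/3220000 = 44.96273
4480000 = 148000000/(1 + 44.96273·e^(−r·9)) → e^(−9r) = (33.03571 − 1)/44.96273 = 0.712495
r = −ln(0.712495)/9 = 0.33898/9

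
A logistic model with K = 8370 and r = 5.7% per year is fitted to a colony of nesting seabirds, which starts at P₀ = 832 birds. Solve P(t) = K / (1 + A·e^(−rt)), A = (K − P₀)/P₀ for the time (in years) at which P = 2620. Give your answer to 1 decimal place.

t ≈ 24.9 years

A = (8370 − 832)/832 = 9.0601
2620 = 8370/(1 + 9.0601·e^(−0.057t)) → 1 + 9.0601·e^(−0.057t) = 3.19466
e^(−0.057t) = 0.242233 → t = ln(4.12825)/0.057 = 1.41785/0.057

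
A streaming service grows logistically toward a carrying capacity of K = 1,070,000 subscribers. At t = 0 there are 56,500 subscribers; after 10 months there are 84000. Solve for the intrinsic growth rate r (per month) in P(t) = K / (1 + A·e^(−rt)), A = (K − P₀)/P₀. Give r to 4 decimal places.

A = (1070000 − 56500)/56500 = 17.93805
84000 = 1070000/(1 + 17.93805·e^(−r·10)) → e^(−10r) = (12.7381 − 1)/17.93805 = 0.654368
r = −ln(0.654368)/10 = 0.42408/10

r ≈ 0.0424 per month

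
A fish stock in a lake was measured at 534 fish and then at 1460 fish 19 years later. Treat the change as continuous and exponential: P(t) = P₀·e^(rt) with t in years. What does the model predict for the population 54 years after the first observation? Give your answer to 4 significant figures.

r = ln(1460/534) / 19 ≈ 0.052937 per year
P(54) = 534 · e^(0.052937·54) = 534 · 17.43671 ≈ 9311.2

≈ 9,311 fish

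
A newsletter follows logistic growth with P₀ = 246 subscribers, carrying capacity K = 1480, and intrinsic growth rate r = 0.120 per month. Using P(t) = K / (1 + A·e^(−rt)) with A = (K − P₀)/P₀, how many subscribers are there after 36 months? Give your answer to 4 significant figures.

≈ 1,387 subscribers

A = (1480 − 246)/246 = 5.01626
P(36) = 1480 / (1 + 5.01626·e^(−0.12·36)) = 1480 / (1 + 5.01626·0.0133)
= 1480 / 1.06672 ≈ 1387.44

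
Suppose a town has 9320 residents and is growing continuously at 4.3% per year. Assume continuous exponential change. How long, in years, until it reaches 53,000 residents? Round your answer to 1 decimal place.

53000 = 9320 · e^(0.043·t)
t = ln(53000/9320) / 0.043 = ln(5.6867) / 0.043 = 1.73813 / 0.043

t ≈ 40.4 years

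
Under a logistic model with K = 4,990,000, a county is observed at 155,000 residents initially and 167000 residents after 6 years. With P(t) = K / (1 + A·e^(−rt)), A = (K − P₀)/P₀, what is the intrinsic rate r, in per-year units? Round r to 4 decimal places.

A = (4990000 − 155000)/155000 = 31.19355
167000 = 4990000/(1 + 31.19355·e^(−r·6)) → e^(−6r) = (29.88024 − 1)/31.19355 = 0.92584
r = −ln(0.92584)/6 = 0.07705/6

r ≈ 0.0128 per year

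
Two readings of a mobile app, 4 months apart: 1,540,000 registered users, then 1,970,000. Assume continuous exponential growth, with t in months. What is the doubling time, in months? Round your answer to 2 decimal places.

doubling time ≈ 11.26 months

r = ln(1970000/1540000) / 4 = ln(1.27922) / 4 ≈ 0.061563 per month
doubling time = ln 2 / |r| = 0.69315 / 0.061563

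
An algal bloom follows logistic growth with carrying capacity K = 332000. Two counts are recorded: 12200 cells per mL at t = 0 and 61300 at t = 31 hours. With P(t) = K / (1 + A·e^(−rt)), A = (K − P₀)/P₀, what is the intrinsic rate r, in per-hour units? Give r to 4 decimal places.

A = (332000 − 12200)/12200 = 26.21311
61300 = 332000/(1 + 26.21311·e^(−r·31)) → e^(−31r) = (5.41599 − 1)/26.21311 = 0.168465
r = −ln(0.168465)/31 = 1.78103/31

r ≈ 0.0575 per hour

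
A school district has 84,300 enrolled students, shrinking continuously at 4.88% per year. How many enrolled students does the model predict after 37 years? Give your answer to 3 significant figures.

P(37) = 84300 · e^(-0.0488·37) = 84300 · e^(-1.8056)
= 84300 · 0.16438 ≈ 13856.88

≈ 13,900 enrolled students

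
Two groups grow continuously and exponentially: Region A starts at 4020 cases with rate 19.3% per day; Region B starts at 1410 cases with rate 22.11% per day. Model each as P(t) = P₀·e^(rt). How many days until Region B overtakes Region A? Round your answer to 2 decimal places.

4020·e^(0.193t) = 1410·e^(0.2211t)
4020/1410 = e^((0.2211 − 0.193)t) → ln(2.85106) = 0.0281·t
t = 1.04769 / 0.0281

t ≈ 37.28 days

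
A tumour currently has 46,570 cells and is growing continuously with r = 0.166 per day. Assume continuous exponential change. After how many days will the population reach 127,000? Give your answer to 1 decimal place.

t ≈ 6.0 days

127000 = 46570 · e^(0.166·t)
t = ln(127000/46570) / 0.166 = ln(2.72708) / 0.166 = 1.00323 / 0.166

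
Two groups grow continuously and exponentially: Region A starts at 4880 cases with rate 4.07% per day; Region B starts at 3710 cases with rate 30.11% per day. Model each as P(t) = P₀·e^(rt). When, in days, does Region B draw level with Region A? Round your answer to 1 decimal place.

4880·e^(0.0407t) = 3710·e^(0.3011t)
4880/3710 = e^((0.3011 − 0.0407)t) → ln(1.31536) = 0.2604·t
t = 0.27411 / 0.2604

t ≈ 1.1 days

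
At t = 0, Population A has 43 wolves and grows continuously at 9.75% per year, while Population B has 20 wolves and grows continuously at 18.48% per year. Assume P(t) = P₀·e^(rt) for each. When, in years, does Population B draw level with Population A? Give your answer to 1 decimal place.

t ≈ 8.8 years

43·e^(0.0975t) = 20·e^(0.1848t)
43/20 = e^((0.1848 − 0.0975)t) → ln(2.15) = 0.0873·t
t = 0.76547 / 0.0873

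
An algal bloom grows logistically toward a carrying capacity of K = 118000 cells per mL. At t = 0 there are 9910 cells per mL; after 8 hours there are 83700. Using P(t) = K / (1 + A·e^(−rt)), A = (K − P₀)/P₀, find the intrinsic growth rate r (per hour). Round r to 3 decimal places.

r ≈ 0.410 per hour

A = (118000 − 9910)/9910 = 10.90716
83700 = 118000/(1 + 10.90716·e^(−r·8)) → e^(−8r) = (1.4098 − 1)/10.90716 = 0.037571
r = −ln(0.037571)/8 = 3.28151/8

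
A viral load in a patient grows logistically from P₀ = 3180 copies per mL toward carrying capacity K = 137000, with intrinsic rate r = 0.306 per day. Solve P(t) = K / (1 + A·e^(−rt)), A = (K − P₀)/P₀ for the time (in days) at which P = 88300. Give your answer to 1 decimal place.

t ≈ 14.2 days

A = (137000 − 3180)/3180 = 42.08176
88300 = 137000/(1 + 42.08176·e^(−0.306t)) → 1 + 42.08176·e^(−0.306t) = 1.55153
e^(−0.306t) = 0.013106 → t = ln(76.3002)/0.306 = 4.33468/0.306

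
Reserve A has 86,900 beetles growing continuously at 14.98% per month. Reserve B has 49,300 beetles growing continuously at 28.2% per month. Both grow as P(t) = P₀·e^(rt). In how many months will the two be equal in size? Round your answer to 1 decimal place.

t ≈ 4.3 months

86900·e^(0.1498t) = 49300·e^(0.282t)
86900/49300 = e^((0.282 − 0.1498)t) → ln(1.76268) = 0.1322·t
t = 0.56683 / 0.1322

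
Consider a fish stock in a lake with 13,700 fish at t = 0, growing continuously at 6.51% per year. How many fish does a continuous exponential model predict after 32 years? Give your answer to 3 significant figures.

≈ 110,000 fish

P(32) = 13700 · e^(0.0651·32) = 13700 · e^(2.0832)
= 13700 · 8.03012 ≈ 110012.7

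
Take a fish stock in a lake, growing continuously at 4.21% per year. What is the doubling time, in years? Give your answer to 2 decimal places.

doubling time = ln(2) / |r| = 0.69315 / 0.0421

doubling time ≈ 16.46 years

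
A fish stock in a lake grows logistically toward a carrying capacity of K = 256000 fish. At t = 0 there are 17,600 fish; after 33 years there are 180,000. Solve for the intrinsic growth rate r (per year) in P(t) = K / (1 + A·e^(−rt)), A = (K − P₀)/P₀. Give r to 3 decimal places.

A = (256000 − 17600)/17600 = 13.54545
180000 = 256000/(1 + 13.54545·e^(−r·33)) → e^(−33r) = (1.42222 − 1)/13.54545 = 0.031171
r = −ln(0.031171)/33 = 3.46827/33

r ≈ 0.105 per year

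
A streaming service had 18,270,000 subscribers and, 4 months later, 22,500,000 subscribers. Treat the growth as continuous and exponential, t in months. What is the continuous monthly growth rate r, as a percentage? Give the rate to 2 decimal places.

r ≈ 5.21% per month

22500000 = 18270000 · e^(r·4)
e^(4r) = 22500000/18270000 = 1.23153
r = ln(1.23153) / 4 = 0.20825 / 4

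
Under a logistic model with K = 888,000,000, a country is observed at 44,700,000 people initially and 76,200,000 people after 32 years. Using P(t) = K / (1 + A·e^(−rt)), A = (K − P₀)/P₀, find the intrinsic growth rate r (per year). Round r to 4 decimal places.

A = (888000000 − 44700000)/44700000 = 18.86577
76200000 = 888000000/(1 + 18.86577·e^(−r·32)) → e^(−32r) = (11.65354 − 1)/18.86577 = 0.564702
r = −ln(0.564702)/32 = 0.57146/32

r ≈ 0.0179 per year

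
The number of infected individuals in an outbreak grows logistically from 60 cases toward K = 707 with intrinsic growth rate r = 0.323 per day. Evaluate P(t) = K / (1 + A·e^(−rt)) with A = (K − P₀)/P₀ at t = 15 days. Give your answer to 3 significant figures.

≈ 652 cases

A = (707 − 60)/60 = 10.78333
P(15) = 707 / (1 + 10.78333·e^(−0.323·15)) = 707 / (1 + 10.78333·0.007868)
= 707 / 1.08484 ≈ 651.71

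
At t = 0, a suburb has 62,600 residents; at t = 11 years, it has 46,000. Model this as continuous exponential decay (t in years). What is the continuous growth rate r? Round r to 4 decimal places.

r ≈ -0.0280 per year

46000 = 62600 · e^(r·11)
e^(11r) = 46000/62600 = 0.73482
r = ln(0.73482) / 11 = -0.30812 / 11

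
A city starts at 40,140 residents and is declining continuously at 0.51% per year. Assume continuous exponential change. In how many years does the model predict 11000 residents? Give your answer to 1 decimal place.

t ≈ 253.8 years

11000 = 40140 · e^(-0.0051·t)
t = ln(11000/40140) / -0.0051 = ln(0.27404) / -0.0051 = -1.29448 / -0.0051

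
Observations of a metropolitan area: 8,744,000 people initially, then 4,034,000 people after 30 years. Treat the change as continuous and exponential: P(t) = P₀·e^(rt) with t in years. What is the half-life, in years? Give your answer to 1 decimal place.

r = ln(4034000/8744000) / 30 = ln(0.46134) / 30 ≈ -0.025787 per year
half-life = ln 2 / |r| = 0.69315 / 0.025787

half-life ≈ 26.9 years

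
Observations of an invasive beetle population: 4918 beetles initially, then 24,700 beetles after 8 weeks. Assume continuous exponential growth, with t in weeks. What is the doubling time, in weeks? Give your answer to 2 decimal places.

doubling time ≈ 3.44 weeks

r = ln(24700/4918) / 8 = ln(5.02237) / 8 ≈ 0.201738 per week
doubling time = ln 2 / |r| = 0.69315 / 0.201738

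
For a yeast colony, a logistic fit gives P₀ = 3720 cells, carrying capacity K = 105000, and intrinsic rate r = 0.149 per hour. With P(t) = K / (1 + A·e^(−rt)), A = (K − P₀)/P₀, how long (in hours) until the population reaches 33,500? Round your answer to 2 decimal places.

A = (105000 − 3720)/3720 = 27.22581
33500 = 105000/(1 + 27.22581·e^(−0.149t)) → 1 + 27.22581·e^(−0.149t) = 3.13433
e^(−0.149t) = 0.078394 → t = ln(12.75615)/0.149 = 2.54601/0.149

t ≈ 17.09 hours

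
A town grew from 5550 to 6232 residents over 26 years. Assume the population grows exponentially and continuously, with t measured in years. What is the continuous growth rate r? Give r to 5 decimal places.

r ≈ 0.00446 per year

6232 = 5550 · e^(r·26)
e^(26r) = 6232/5550 = 1.12288
r = ln(1.12288) / 26 = 0.1159 / 26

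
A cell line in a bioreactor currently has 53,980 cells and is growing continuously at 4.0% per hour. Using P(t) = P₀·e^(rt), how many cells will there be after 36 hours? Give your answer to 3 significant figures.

≈ 228,000 cells

P(36) = 53980 · e^(0.04·36) = 53980 · e^(1.44)
= 53980 · 4.2207 ≈ 227833.16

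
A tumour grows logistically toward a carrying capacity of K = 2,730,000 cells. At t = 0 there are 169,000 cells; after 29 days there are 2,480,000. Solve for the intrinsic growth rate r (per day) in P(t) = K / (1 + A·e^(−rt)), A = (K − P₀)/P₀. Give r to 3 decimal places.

A = (2730000 − 169000)/169000 = 15.15385
2480000 = 2730000/(1 + 15.15385·e^(−r·29)) → e^(−29r) = (1.10081 − 1)/15.15385 = 0.006652
r = −ln(0.006652)/29 = 5.01281/29

r ≈ 0.173 per day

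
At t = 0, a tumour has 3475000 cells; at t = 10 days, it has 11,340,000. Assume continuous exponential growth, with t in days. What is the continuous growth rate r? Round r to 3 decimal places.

11340000 = 3475000 · e^(r·10)
e^(10r) = 11340000/3475000 = 3.26331
r = ln(3.26331) / 10 = 1.18274 / 10

r ≈ 0.118 per day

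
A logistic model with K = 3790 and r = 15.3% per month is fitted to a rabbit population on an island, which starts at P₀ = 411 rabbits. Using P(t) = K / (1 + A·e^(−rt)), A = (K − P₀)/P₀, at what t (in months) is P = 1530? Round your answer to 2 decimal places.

A = (3790 − 411)/411 = 8.22141
1530 = 3790/(1 + 8.22141·e^(−0.153t)) → 1 + 8.22141·e^(−0.153t) = 2.47712
e^(−0.153t) = 0.179668 → t = ln(5.56582)/0.153 = 1.71664/0.153

t ≈ 11.22 months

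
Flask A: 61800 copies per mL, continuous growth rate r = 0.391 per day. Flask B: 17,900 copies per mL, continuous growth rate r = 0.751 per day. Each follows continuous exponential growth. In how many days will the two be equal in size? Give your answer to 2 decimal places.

t ≈ 3.44 days

61800·e^(0.391t) = 17900·e^(0.751t)
61800/17900 = e^((0.751 − 0.391)t) → ln(3.45251) = 0.36·t
t = 1.2391 / 0.36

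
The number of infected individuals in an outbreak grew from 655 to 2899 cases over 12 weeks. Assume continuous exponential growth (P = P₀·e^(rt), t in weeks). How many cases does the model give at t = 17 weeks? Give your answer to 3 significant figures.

r = ln(2899/655) / 12 ≈ 0.123957 per week
P(17) = 655 · e^(0.123957·17) = 655 · 8.22577 ≈ 5387.88

≈ 5,390 cases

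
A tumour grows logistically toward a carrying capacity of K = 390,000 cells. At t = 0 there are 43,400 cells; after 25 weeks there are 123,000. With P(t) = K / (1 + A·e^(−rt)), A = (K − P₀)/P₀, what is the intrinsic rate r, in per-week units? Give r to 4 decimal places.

r ≈ 0.0521 per week

A = (390000 − 43400)/43400 = 7.98618
123000 = 390000/(1 + 7.98618·e^(−r·25)) → e^(−25r) = (3.17073 − 1)/7.98618 = 0.271811
r = −ln(0.271811)/25 = 1.30265/25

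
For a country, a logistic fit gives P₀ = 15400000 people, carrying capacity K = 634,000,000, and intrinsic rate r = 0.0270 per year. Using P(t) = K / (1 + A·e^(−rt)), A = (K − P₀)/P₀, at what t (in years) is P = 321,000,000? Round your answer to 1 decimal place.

A = (634000000 − 15400000)/15400000 = 40.16883
321000000 = 634000000/(1 + 40.16883·e^(−0.027t)) → 1 + 40.16883·e^(−0.027t) = 1.97508
e^(−0.027t) = 0.024274 → t = ln(41.19551)/0.027 = 3.71833/0.027

t ≈ 137.7 years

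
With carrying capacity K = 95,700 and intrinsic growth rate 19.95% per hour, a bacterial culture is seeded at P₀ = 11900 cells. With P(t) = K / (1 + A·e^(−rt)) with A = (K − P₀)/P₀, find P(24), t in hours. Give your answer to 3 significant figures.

A = (95700 − 11900)/11900 = 7.04202
P(24) = 95700 / (1 + 7.04202·e^(−0.1995·24)) = 95700 / (1 + 7.04202·0.008329)
= 95700 / 1.05865 ≈ 90397.84

≈ 90,400 cells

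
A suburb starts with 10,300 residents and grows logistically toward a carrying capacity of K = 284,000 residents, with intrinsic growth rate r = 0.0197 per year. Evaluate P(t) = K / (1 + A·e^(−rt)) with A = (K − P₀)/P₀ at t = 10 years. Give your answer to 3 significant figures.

≈ 12,400 residents

A = (284000 − 10300)/10300 = 26.57282
P(10) = 284000 / (1 + 26.57282·e^(−0.0197·10)) = 284000 / (1 + 26.57282·0.821191)
= 284000 / 22.82135 ≈ 12444.49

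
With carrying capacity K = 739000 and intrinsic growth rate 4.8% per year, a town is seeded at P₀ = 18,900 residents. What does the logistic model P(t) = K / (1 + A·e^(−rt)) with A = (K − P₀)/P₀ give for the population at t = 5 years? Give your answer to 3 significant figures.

≈ 23,900 residents

A = (739000 − 18900)/18900 = 38.10053
P(5) = 739000 / (1 + 38.10053·e^(−0.048·5)) = 739000 / (1 + 38.10053·0.786628)
= 739000 / 30.97094 ≈ 23861.08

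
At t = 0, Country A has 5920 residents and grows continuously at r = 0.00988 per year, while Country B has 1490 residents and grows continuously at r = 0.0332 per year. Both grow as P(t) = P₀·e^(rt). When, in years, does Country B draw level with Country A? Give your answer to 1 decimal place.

5920·e^(0.00988t) = 1490·e^(0.0332t)
5920/1490 = e^((0.0332 − 0.00988)t) → ln(3.97315) = 0.02332·t
t = 1.37956 / 0.02332

t ≈ 59.2 years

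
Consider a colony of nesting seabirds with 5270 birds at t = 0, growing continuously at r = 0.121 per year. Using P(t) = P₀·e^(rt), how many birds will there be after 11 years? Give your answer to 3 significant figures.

P(11) = 5270 · e^(0.121·11) = 5270 · e^(1.331)
= 5270 · 3.78483 ≈ 19946.03

≈ 19,900 birds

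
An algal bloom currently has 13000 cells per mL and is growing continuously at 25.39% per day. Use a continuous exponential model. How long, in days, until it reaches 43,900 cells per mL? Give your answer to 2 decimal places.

t ≈ 4.79 days

43900 = 13000 · e^(0.2539·t)
t = ln(43900/13000) / 0.2539 = ln(3.37692) / 0.2539 = 1.21696 / 0.2539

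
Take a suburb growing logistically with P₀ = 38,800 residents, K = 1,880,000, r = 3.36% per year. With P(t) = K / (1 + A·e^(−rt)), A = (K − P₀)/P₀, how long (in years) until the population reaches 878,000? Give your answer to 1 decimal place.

t ≈ 110.9 years

A = (1880000 − 38800)/38800 = 47.45361
878000 = 1880000/(1 + 47.45361·e^(−0.0336t)) → 1 + 47.45361·e^(−0.0336t) = 2.14123
e^(−0.0336t) = 0.024049 → t = ln(41.58111)/0.0336 = 3.72765/0.0336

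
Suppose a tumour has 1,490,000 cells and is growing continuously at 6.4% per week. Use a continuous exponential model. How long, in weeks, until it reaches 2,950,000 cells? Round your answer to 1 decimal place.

t ≈ 10.7 weeks

2950000 = 1490000 · e^(0.064·t)
t = ln(2950000/1490000) / 0.064 = ln(1.97987) / 0.064 = 0.68303 / 0.064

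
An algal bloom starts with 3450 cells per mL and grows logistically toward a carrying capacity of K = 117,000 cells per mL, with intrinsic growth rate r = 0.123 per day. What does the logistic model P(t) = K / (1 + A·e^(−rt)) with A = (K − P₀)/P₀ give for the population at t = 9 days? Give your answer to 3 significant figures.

≈ 9,850 cells per mL

A = (117000 − 3450)/3450 = 32.91304
P(9) = 117000 / (1 + 32.91304·e^(−0.123·9)) = 117000 / (1 + 32.91304·0.330549)
= 117000 / 11.87938 ≈ 9849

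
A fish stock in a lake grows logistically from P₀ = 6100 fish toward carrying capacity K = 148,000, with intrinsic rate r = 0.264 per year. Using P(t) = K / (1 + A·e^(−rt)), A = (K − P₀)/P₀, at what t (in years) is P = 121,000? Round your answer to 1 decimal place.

t ≈ 17.6 years

A = (148000 − 6100)/6100 = 23.2623
121000 = 148000/(1 + 23.2623·e^(−0.264t)) → 1 + 23.2623·e^(−0.264t) = 1.22314
e^(−0.264t) = 0.009592 → t = ln(104.24954)/0.264 = 4.64679/0.264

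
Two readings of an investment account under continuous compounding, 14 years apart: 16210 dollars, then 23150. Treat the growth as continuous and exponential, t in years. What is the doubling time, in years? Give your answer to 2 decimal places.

doubling time ≈ 27.23 years

r = ln(23150/16210) / 14 = ln(1.42813) / 14 ≈ 0.025455 per year
doubling time = ln 2 / |r| = 0.69315 / 0.025455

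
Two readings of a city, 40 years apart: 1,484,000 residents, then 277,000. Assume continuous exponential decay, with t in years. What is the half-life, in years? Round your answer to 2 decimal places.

half-life ≈ 16.52 years

r = ln(277000/1484000) / 40 = ln(0.18666) / 40 ≈ -0.041962 per year
half-life = ln 2 / |r| = 0.69315 / 0.041962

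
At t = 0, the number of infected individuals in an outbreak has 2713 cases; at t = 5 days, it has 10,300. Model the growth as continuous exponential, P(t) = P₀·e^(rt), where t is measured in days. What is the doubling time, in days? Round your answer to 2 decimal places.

r = ln(10300/2713) / 5 = ln(3.79654) / 5 ≈ 0.266818 per day
doubling time = ln 2 / |r| = 0.69315 / 0.266818

doubling time ≈ 2.60 days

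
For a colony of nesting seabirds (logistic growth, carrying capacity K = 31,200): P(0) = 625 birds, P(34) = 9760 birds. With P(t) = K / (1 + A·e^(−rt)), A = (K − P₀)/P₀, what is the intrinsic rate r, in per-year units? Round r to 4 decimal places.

r ≈ 0.0913 per year

A = (31200 − 625)/625 = 48.92
9760 = 31200/(1 + 48.92·e^(−r·34)) → e^(−34r) = (3.19672 − 1)/48.92 = 0.044904
r = −ln(0.044904)/34 = 3.10322/34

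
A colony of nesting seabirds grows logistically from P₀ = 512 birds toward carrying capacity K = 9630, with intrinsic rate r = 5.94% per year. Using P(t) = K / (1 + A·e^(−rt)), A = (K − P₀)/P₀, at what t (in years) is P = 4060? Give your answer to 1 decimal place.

t ≈ 43.2 years

A = (9630 − 512)/512 = 17.80859
4060 = 9630/(1 + 17.80859·e^(−0.0594t)) → 1 + 17.80859·e^(−0.0594t) = 2.37192
e^(−0.0594t) = 0.077037 → t = ln(12.98077)/0.0594 = 2.56347/0.0594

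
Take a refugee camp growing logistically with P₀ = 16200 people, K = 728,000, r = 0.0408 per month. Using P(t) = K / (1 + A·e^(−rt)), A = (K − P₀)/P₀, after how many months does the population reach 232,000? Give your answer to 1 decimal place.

t ≈ 74.1 months

A = (728000 − 16200)/16200 = 43.93827
232000 = 728000/(1 + 43.93827·e^(−0.0408t)) → 1 + 43.93827·e^(−0.0408t) = 3.13793
e^(−0.0408t) = 0.048658 → t = ln(20.55177)/0.0408 = 3.02295/0.0408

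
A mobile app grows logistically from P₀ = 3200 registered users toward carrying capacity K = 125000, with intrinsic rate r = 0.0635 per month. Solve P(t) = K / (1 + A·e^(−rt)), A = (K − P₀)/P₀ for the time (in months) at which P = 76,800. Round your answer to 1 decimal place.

A = (125000 − 3200)/3200 = 38.0625
76800 = 125000/(1 + 38.0625·e^(−0.0635t)) → 1 + 38.0625·e^(−0.0635t) = 1.6276
e^(−0.0635t) = 0.016489 → t = ln(60.6473)/0.0635 = 4.10508/0.0635

t ≈ 64.6 months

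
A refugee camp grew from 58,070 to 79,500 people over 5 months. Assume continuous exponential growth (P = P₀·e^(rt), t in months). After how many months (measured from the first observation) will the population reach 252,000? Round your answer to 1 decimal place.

r = ln(79500/58070) / 5 ≈ 0.062822 per month
t = ln(252000/58070) / r = 1.46778 / 0.062822 ≈ 23.364

t ≈ 23.4 months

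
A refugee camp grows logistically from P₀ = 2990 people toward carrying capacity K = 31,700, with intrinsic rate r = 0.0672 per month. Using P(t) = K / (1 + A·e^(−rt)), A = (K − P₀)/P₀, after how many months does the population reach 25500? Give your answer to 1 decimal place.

t ≈ 54.7 months

A = (31700 − 2990)/2990 = 9.60201
25500 = 31700/(1 + 9.60201·e^(−0.0672t)) → 1 + 9.60201·e^(−0.0672t) = 1.24314
e^(−0.0672t) = 0.025322 → t = ln(39.49212)/0.0672 = 3.6761/0.0672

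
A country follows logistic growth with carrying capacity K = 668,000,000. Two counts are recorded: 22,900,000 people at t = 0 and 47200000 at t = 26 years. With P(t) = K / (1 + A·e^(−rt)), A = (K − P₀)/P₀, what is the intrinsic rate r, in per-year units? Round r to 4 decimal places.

A = (668000000 − 22900000)/22900000 = 28.17031
47200000 = 668000000/(1 + 28.17031·e^(−r·26)) → e^(−26r) = (14.15254 − 1)/28.17031 = 0.466894
r = −ln(0.466894)/26 = 0.76165/26

r ≈ 0.0293 per year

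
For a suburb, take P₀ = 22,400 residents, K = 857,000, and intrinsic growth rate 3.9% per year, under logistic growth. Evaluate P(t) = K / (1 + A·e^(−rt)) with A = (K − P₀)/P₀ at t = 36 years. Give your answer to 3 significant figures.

≈ 84,400 residents

A = (857000 − 22400)/22400 = 37.25893
P(36) = 857000 / (1 + 37.25893·e^(−0.039·36)) = 857000 / (1 + 37.25893·0.245613)
= 857000 / 10.15126 ≈ 84423.01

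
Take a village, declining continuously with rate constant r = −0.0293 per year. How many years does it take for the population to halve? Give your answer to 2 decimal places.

half-life = ln(2) / |r| = 0.69315 / 0.0293

half-life ≈ 23.66 years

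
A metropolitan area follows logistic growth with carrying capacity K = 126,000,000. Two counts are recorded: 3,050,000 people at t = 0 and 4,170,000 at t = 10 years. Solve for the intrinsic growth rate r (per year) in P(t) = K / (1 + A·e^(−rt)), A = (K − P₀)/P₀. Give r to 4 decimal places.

r ≈ 0.0322 per year

A = (126000000 − 3050000)/3050000 = 40.31148
4170000 = 126000000/(1 + 40.31148·e^(−r·10)) → e^(−10r) = (30.21583 − 1)/40.31148 = 0.724752
r = −ln(0.724752)/10 = 0.32193/10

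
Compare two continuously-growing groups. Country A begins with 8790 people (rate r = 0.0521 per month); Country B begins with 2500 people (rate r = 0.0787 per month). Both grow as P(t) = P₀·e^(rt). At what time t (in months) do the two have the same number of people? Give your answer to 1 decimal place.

t ≈ 47.3 months

8790·e^(0.0521t) = 2500·e^(0.0787t)
8790/2500 = e^((0.0787 − 0.0521)t) → ln(3.516) = 0.0266·t
t = 1.25732 / 0.0266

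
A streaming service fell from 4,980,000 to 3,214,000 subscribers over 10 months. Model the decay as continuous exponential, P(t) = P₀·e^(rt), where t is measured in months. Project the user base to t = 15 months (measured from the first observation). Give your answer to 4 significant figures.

r = ln(3214000/4980000) / 10 ≈ -0.043791 per month
P(15) = 4980000 · e^(-0.043791·15) = 4980000 · 0.51847 ≈ 2581987.51

≈ 2,582,000 subscribers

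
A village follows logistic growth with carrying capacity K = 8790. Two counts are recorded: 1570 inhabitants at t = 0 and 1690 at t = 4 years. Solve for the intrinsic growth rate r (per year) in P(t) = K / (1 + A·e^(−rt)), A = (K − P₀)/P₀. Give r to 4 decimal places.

A = (8790 − 1570)/1570 = 4.59873
1690 = 8790/(1 + 4.59873·e^(−r·4)) → e^(−4r) = (5.20118 − 1)/4.59873 = 0.913554
r = −ln(0.913554)/4 = 0.09041/4

r ≈ 0.0226 per year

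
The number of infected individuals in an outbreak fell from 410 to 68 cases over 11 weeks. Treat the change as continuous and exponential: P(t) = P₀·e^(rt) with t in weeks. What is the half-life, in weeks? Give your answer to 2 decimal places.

r = ln(68/410) / 11 = ln(0.16585) / 11 ≈ -0.163332 per week
half-life = ln 2 / |r| = 0.69315 / 0.163332

half-life ≈ 4.24 weeks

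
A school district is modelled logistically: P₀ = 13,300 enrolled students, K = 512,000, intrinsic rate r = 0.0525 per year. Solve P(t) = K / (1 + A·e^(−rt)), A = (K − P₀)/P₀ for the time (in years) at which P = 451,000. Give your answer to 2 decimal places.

t ≈ 107.14 years

A = (512000 − 13300)/13300 = 37.49624
451000 = 512000/(1 + 37.49624·e^(−0.0525t)) → 1 + 37.49624·e^(−0.0525t) = 1.13525
e^(−0.0525t) = 0.003607 → t = ln(277.2263)/0.0525 = 5.62483/0.0525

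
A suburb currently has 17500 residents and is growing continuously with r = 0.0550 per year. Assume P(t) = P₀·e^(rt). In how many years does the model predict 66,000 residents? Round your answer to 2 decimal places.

66000 = 17500 · e^(0.055·t)
t = ln(66000/17500) / 0.055 = ln(3.77143) / 0.055 = 1.32745 / 0.055

t ≈ 24.14 years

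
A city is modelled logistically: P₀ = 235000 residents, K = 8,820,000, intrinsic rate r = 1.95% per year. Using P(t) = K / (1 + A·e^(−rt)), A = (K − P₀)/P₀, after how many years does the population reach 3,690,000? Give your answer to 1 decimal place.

A = (8820000 − 235000)/235000 = 36.53191
3690000 = 8820000/(1 + 36.53191·e^(−0.0195t)) → 1 + 36.53191·e^(−0.0195t) = 2.39024
e^(−0.0195t) = 0.038056 → t = ln(26.27734)/0.0195 = 3.26871/0.0195

t ≈ 167.6 years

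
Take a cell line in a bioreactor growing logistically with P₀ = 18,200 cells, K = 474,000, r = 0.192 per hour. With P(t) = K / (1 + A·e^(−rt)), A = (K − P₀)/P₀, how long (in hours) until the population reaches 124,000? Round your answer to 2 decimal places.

t ≈ 11.37 hours

A = (474000 − 18200)/18200 = 25.04396
124000 = 474000/(1 + 25.04396·e^(−0.192t)) → 1 + 25.04396·e^(−0.192t) = 3.82258
e^(−0.192t) = 0.112705 → t = ln(8.87272)/0.192 = 2.18298/0.192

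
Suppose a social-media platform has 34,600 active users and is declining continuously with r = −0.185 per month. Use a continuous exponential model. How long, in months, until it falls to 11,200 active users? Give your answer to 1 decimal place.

11200 = 34600 · e^(-0.185·t)
t = ln(11200/34600) / -0.185 = ln(0.3237) / -0.185 = -1.12794 / -0.185

t ≈ 6.1 months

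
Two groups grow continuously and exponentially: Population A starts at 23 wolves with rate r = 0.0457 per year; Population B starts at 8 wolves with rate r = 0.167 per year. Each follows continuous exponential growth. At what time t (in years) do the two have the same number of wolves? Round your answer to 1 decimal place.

23·e^(0.0457t) = 8·e^(0.167t)
23/8 = e^((0.167 − 0.0457)t) → ln(2.875) = 0.1213·t
t = 1.05605 / 0.1213

t ≈ 8.7 years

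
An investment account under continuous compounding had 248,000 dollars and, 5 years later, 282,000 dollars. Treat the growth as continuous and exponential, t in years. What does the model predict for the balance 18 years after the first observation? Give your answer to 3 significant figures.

r = ln(282000/248000) / 5 ≈ 0.025696 per year
P(18) = 248000 · e^(0.025696·18) = 248000 · 1.58807 ≈ 393842.36

≈ 394,000 dollars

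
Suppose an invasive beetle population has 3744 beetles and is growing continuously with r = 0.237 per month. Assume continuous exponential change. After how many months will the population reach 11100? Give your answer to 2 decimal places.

11100 = 3744 · e^(0.237·t)
t = ln(11100/3744) / 0.237 = ln(2.96474) / 0.237 = 1.08679 / 0.237

t ≈ 4.59 months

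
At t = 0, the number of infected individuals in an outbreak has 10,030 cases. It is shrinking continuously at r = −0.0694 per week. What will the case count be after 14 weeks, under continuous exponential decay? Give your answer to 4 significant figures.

≈ 3,796 cases

P(14) = 10030 · e^(-0.0694·14) = 10030 · e^(-0.9716)
= 10030 · 0.37848 ≈ 3796.12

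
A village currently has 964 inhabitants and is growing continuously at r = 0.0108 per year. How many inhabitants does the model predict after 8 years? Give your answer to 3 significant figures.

≈ 1,050 inhabitants

P(8) = 964 · e^(0.0108·8) = 964 · e^(0.0864)
= 964 · 1.09024 ≈ 1050.99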